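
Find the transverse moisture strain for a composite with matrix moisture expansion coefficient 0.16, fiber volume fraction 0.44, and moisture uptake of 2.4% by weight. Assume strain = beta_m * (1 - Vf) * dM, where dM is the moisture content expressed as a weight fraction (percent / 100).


dM = 2.4/100 = 0.024
strain = beta_m * (1-Vf) * dM = 0.16 * 0.56 * 0.024 = 0.0021504

0.0021504


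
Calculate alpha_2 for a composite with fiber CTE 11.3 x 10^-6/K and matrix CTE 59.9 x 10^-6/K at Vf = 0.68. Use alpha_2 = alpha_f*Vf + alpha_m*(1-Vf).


alpha_2 = alpha_f*Vf + alpha_m*(1-Vf) = 11.3*0.68 + 59.9*0.32 = 26.9 x 10^-6/K

26.9 x 10^-6/K


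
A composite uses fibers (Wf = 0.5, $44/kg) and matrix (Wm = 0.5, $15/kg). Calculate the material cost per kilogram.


Cost = cost_f*Wf + cost_m*Wm = 44*0.5 + 15*0.5 = $29.5/kg

$29.5/kg


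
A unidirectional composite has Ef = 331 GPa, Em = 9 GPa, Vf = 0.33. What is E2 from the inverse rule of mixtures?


1/E2 = Vf/Ef + (1-Vf)/Em = 0.33/331 + 0.67/9
E2 = 13.26 GPa

13.26 GPa


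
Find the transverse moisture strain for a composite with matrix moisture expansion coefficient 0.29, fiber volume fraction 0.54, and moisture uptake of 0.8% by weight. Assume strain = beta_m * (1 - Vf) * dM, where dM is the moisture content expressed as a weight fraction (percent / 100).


dM = 0.8/100 = 0.008
strain = beta_m * (1-Vf) * dM = 0.29 * 0.46 * 0.008 = 0.0010672

0.0010672


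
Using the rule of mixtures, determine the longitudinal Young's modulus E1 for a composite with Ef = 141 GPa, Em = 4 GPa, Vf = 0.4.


E1 = Ef*Vf + Em*(1-Vf) = 141*0.4 + 4*0.6 = 58.8 GPa

58.8 GPa


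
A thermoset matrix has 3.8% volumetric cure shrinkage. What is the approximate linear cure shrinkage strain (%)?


Linear shrinkage ≈ vol_shrink/3 = 3.8/3 = 1.267%

1.267%


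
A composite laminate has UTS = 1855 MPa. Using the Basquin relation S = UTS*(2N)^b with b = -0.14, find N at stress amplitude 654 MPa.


N = 0.5 * (S/UTS)^(1/b) = 0.5 * (654/1855)^(1/-0.14) = 857.0656 cycles

857.0656 cycles


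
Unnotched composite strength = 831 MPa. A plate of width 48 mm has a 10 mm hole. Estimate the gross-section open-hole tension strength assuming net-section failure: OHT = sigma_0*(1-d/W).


OHT = sigma_0*(1-d/W) = 831*(1-10/48) = 657.9 MPa

657.9 MPa


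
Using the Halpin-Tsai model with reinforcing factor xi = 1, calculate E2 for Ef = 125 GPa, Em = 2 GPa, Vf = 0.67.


eta = (Ef/Em - 1)/(Ef/Em + xi) = (62.5 - 1)/(62.5 + 1) = 0.9685
E2 = Em*(1+xi*eta*Vf)/(1-eta*Vf) = 9.39 GPa

9.39 GPa


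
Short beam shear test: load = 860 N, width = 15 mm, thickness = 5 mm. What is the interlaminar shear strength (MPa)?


ILSS = 3F/(4bh) = 3*860/(4*15*5) = 8.6 MPa

8.6 MPa


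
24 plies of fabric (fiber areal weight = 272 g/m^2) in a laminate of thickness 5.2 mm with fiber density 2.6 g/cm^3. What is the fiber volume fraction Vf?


Vf = n * FAW / (rho_f * h * 1000) = 24 * 272 / (2.6 * 5.2 * 1000) = 0.4828

0.4828


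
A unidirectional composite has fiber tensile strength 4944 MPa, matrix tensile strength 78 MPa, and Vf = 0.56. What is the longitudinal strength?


sigma_1 = sigma_f*Vf + sigma_m*(1-Vf) = 4944*0.56 + 78*0.44 = 2803.0 MPa

2803.0 MPa


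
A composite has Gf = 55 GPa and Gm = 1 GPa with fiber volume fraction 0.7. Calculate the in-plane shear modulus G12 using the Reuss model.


1/G12 = Vf/Gf + (1-Vf)/Gm = 0.7/55 + 0.3/1
G12 = 3.2 GPa

3.2 GPa


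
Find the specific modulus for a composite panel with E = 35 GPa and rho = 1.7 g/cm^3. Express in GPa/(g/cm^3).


Specific stiffness = E/rho = 35/1.7 = 20.6 GPa/(g/cm^3)

20.6 GPa/(g/cm^3)


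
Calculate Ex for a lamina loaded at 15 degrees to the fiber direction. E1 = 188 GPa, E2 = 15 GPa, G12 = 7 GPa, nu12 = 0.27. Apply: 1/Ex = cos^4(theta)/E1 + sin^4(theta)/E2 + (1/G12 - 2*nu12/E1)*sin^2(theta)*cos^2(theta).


cos^4(15) = 0.870513, sin^4(15) = 0.004487, sin^2(15)*cos^2(15) = 0.0625
1/G12 - 2*nu12/E1 = 1/7 - 2*0.27/188 = 0.139985 GPa^-1
1/Ex = 0.870513/188 + 0.004487/15 + 0.139985*0.0625 = 0.0136786 GPa^-1
Ex = 73.11 GPa

73.11 GPa


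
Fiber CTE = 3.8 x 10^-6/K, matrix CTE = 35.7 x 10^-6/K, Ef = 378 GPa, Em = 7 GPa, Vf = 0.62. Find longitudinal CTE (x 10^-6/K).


E1 = Ef*Vf + Em*(1-Vf) = 237.02
alpha_1 = (alpha_f*Ef*Vf + alpha_m*Em*(1-Vf))/E1 = 4.16 x 10^-6/K

4.16 x 10^-6/K


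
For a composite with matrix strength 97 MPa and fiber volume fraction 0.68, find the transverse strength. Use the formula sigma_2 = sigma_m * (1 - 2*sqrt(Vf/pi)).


factor = 1 - 2*sqrt(0.68/pi) = 0.0695
sigma_2 = 97 * 0.0695 = 6.74 MPa

6.74 MPa


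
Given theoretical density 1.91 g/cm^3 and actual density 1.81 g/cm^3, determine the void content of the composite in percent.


Void% = (rho_theo - rho_actual)/rho_theo * 100 = (1.91 - 1.81)/1.91 * 100 = 5.24%

5.24%


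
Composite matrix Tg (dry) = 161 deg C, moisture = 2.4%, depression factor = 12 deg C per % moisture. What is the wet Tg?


Tg_wet = Tg_dry - k*moisture = 161 - 12*2.4 = 132.2 deg C

132.2 deg C


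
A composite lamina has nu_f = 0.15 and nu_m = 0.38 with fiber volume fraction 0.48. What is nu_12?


nu_12 = nu_f*Vf + nu_m*(1-Vf) = 0.15*0.48 + 0.38*0.52 = 0.2696

0.2696


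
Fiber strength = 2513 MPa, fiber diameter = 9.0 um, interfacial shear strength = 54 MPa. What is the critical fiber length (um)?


Lc = sigma_f * d / (2 * tau_i) = 2513 * 9.0 / (2 * 54) = 209.4 um

209.4 um


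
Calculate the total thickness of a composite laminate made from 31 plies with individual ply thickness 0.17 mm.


h = n * t_ply = 31 * 0.17 = 5.27 mm

5.27 mm


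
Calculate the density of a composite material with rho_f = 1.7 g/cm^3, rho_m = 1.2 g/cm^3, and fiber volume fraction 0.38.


rho_c = rho_f*Vf + rho_m*(1-Vf) = 1.7*0.38 + 1.2*0.62 = 1.39 g/cm^3

1.39 g/cm^3


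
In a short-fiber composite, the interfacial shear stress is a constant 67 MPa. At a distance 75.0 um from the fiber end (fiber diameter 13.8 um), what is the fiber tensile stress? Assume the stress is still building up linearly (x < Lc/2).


Force balance: sigma_f * (pi*d^2/4) = tau * (pi*d) * x  ->  sigma_f = 4 * tau * x / d
sigma_f = 4 * 67 * 75.0 / 13.8 = 1456.5 MPa

1456.5 MPa


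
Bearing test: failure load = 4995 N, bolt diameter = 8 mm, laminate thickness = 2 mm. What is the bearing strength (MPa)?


sigma_br = F/(d*h) = 4995/(8*2) = 312.2 MPa

312.2 MPa


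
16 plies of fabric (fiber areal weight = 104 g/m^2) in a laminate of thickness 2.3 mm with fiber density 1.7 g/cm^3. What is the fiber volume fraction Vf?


Vf = n * FAW / (rho_f * h * 1000) = 16 * 104 / (1.7 * 2.3 * 1000) = 0.4256

0.4256


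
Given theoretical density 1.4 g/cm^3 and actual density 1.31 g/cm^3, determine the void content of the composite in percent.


Void% = (rho_theo - rho_actual)/rho_theo * 100 = (1.4 - 1.31)/1.4 * 100 = 6.43%

6.43%


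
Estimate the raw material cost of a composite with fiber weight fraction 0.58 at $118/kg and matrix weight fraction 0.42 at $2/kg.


Cost = cost_f*Wf + cost_m*Wm = 118*0.58 + 2*0.42 = $69.28/kg

$69.28/kg


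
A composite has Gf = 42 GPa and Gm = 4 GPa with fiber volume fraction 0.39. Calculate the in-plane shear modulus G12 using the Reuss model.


1/G12 = Vf/Gf + (1-Vf)/Gm = 0.39/42 + 0.61/4
G12 = 6.18 GPa

6.18 GPa


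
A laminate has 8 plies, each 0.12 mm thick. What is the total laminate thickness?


h = n * t_ply = 8 * 0.12 = 0.96 mm

0.96 mm


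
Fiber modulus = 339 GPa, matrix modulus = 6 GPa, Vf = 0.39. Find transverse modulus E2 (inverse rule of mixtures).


1/E2 = Vf/Ef + (1-Vf)/Em = 0.39/339 + 0.61/6
E2 = 9.73 GPa

9.73 GPa


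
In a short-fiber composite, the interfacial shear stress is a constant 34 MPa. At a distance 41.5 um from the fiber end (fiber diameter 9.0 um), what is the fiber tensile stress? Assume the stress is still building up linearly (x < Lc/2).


Force balance: sigma_f * (pi*d^2/4) = tau * (pi*d) * x  ->  sigma_f = 4 * tau * x / d
sigma_f = 4 * 34 * 41.5 / 9.0 = 627.1 MPa

627.1 MPa


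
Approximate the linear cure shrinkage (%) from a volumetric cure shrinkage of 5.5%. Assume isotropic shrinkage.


Linear shrinkage ≈ vol_shrink/3 = 5.5/3 = 1.833%

1.833%


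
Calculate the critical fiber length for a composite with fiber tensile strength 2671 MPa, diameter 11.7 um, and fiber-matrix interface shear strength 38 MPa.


Lc = sigma_f * d / (2 * tau_i) = 2671 * 11.7 / (2 * 38) = 411.2 um

411.2 um


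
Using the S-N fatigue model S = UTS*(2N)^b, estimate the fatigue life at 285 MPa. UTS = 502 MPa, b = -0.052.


N = 0.5 * (S/UTS)^(1/b) = 0.5 * (285/502)^(1/-0.052) = 26731.5997 cycles

26731.5997 cycles


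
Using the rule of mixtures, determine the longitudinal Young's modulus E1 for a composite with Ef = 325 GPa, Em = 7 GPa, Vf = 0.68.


E1 = Ef*Vf + Em*(1-Vf) = 325*0.68 + 7*0.32 = 223.24 GPa

223.24 GPa


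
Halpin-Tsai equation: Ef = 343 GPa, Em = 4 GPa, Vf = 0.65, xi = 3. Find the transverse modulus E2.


eta = (Ef/Em - 1)/(Ef/Em + xi) = (85.75 - 1)/(85.75 + 3) = 0.9549
E2 = Em*(1+xi*eta*Vf)/(1-eta*Vf) = 30.18 GPa

30.18 GPa


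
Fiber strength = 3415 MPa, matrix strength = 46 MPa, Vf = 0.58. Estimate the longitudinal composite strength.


sigma_1 = sigma_f*Vf + sigma_m*(1-Vf) = 3415*0.58 + 46*0.42 = 2000.0 MPa

2000.0 MPa


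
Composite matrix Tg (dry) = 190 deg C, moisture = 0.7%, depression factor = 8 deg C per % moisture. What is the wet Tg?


Tg_wet = Tg_dry - k*moisture = 190 - 8*0.7 = 184.4 deg C

184.4 deg C


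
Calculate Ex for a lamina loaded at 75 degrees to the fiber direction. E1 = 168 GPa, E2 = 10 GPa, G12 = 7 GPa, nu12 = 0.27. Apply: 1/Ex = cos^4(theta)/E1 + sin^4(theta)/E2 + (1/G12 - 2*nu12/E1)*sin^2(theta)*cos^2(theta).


cos^4(75) = 0.004487, sin^4(75) = 0.870513, sin^2(75)*cos^2(75) = 0.0625
1/G12 - 2*nu12/E1 = 1/7 - 2*0.27/168 = 0.139643 GPa^-1
1/Ex = 0.004487/168 + 0.870513/10 + 0.139643*0.0625 = 0.0958057 GPa^-1
Ex = 10.44 GPa

10.44 GPa


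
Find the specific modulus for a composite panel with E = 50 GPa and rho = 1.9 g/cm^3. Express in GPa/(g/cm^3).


Specific stiffness = E/rho = 50/1.9 = 26.3 GPa/(g/cm^3)

26.3 GPa/(g/cm^3)


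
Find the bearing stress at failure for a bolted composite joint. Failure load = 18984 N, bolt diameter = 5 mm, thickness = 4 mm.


sigma_br = F/(d*h) = 18984/(5*4) = 949.2 MPa

949.2 MPa


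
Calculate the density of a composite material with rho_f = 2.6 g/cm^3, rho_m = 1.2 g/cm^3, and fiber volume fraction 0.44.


rho_c = rho_f*Vf + rho_m*(1-Vf) = 2.6*0.44 + 1.2*0.56 = 1.816 g/cm^3

1.816 g/cm^3


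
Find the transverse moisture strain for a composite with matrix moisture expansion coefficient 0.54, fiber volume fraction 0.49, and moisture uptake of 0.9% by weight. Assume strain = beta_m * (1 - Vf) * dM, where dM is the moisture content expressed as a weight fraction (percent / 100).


dM = 0.9/100 = 0.009
strain = beta_m * (1-Vf) * dM = 0.54 * 0.51 * 0.009 = 0.0024786

0.0024786


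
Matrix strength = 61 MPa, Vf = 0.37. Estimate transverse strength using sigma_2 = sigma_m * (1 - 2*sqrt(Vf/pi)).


factor = 1 - 2*sqrt(0.37/pi) = 0.3136
sigma_2 = 61 * 0.3136 = 19.13 MPa

19.13 MPa


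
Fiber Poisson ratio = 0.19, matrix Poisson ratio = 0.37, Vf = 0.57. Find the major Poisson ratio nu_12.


nu_12 = nu_f*Vf + nu_m*(1-Vf) = 0.19*0.57 + 0.37*0.43 = 0.2674

0.2674


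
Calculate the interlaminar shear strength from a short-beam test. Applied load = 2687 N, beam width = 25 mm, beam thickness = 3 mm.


ILSS = 3F/(4bh) = 3*2687/(4*25*3) = 26.87 MPa

26.87 MPa


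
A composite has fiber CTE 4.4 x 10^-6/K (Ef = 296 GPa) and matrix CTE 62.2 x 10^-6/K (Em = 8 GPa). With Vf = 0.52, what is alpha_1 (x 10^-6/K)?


E1 = Ef*Vf + Em*(1-Vf) = 157.76
alpha_1 = (alpha_f*Ef*Vf + alpha_m*Em*(1-Vf))/E1 = 5.81 x 10^-6/K

5.81 x 10^-6/K


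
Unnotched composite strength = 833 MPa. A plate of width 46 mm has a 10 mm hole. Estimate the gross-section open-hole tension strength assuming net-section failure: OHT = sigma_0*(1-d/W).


OHT = sigma_0*(1-d/W) = 833*(1-10/46) = 651.9 MPa

651.9 MPa


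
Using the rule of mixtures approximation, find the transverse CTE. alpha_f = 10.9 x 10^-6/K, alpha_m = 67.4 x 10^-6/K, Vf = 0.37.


alpha_2 = alpha_f*Vf + alpha_m*(1-Vf) = 10.9*0.37 + 67.4*0.63 = 46.5 x 10^-6/K

46.5 x 10^-6/K


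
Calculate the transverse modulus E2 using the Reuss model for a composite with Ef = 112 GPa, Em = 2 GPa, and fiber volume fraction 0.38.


1/E2 = Vf/Ef + (1-Vf)/Em = 0.38/112 + 0.62/2
E2 = 3.19 GPa

3.19 GPa


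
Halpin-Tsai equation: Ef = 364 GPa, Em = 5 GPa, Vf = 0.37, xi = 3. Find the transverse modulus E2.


eta = (Ef/Em - 1)/(Ef/Em + xi) = (72.8 - 1)/(72.8 + 3) = 0.9472
E2 = Em*(1+xi*eta*Vf)/(1-eta*Vf) = 15.79 GPa

15.79 GPa


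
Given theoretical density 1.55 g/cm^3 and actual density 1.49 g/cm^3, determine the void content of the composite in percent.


Void% = (rho_theo - rho_actual)/rho_theo * 100 = (1.55 - 1.49)/1.55 * 100 = 3.87%

3.87%


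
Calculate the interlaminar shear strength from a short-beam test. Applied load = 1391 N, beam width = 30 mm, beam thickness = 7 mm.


ILSS = 3F/(4bh) = 3*1391/(4*30*7) = 4.97 MPa

4.97 MPa


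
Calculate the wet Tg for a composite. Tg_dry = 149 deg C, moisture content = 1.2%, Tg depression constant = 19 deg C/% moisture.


Tg_wet = Tg_dry - k*moisture = 149 - 19*1.2 = 126.2 deg C

126.2 deg C


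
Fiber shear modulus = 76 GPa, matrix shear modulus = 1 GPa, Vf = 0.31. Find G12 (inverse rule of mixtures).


1/G12 = Vf/Gf + (1-Vf)/Gm = 0.31/76 + 0.69/1
G12 = 1.44 GPa

1.44 GPa


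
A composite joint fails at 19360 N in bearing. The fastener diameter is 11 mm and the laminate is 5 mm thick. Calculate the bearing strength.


sigma_br = F/(d*h) = 19360/(11*5) = 352.0 MPa

352.0 MPa


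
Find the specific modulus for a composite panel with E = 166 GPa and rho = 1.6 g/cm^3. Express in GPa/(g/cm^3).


Specific stiffness = E/rho = 166/1.6 = 103.8 GPa/(g/cm^3)

103.8 GPa/(g/cm^3)


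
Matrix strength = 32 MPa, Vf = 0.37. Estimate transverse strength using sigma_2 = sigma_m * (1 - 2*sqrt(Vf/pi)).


factor = 1 - 2*sqrt(0.37/pi) = 0.3136
sigma_2 = 32 * 0.3136 = 10.04 MPa

10.04 MPa


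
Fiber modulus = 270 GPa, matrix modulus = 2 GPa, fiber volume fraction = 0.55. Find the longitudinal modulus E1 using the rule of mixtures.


E1 = Ef*Vf + Em*(1-Vf) = 270*0.55 + 2*0.45 = 149.4 GPa

149.4 GPa


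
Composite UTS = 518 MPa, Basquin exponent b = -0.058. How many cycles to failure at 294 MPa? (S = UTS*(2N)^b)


N = 0.5 * (S/UTS)^(1/b) = 0.5 * (294/518)^(1/-0.058) = 8710.5659 cycles

8710.5659 cycles


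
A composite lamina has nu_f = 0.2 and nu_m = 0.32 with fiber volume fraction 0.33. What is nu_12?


nu_12 = nu_f*Vf + nu_m*(1-Vf) = 0.2*0.33 + 0.32*0.67 = 0.2804

0.2804


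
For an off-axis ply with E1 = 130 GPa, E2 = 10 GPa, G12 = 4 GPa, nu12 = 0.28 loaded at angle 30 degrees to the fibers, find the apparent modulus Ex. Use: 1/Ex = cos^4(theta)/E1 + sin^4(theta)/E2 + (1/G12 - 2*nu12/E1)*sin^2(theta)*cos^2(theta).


cos^4(30) = 0.5625, sin^4(30) = 0.0625, sin^2(30)*cos^2(30) = 0.1875
1/G12 - 2*nu12/E1 = 1/4 - 2*0.28/130 = 0.245692 GPa^-1
1/Ex = 0.5625/130 + 0.0625/10 + 0.245692*0.1875 = 0.0566442 GPa^-1
Ex = 17.65 GPa

17.65 GPa


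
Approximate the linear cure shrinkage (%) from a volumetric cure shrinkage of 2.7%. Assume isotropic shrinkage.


Linear shrinkage ≈ vol_shrink/3 = 2.7/3 = 0.9%

0.9%


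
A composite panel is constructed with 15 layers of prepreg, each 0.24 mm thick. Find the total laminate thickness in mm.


h = n * t_ply = 15 * 0.24 = 3.6 mm

3.6 mm


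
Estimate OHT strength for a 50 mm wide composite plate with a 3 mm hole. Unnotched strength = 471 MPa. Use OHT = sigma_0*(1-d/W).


OHT = sigma_0*(1-d/W) = 471*(1-3/50) = 442.7 MPa

442.7 MPa


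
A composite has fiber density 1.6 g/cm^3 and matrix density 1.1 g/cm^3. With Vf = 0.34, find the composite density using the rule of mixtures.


rho_c = rho_f*Vf + rho_m*(1-Vf) = 1.6*0.34 + 1.1*0.66 = 1.27 g/cm^3

1.27 g/cm^3


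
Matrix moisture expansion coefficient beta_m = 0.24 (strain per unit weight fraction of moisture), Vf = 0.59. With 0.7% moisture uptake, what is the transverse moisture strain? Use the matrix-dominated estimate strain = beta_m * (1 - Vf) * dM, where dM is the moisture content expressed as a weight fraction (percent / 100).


dM = 0.7/100 = 0.007
strain = beta_m * (1-Vf) * dM = 0.24 * 0.41 * 0.007 = 0.0006888

0.0006888


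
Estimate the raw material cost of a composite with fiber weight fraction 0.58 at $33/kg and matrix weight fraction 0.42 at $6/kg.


Cost = cost_f*Wf + cost_m*Wm = 33*0.58 + 6*0.42 = $21.66/kg

$21.66/kg


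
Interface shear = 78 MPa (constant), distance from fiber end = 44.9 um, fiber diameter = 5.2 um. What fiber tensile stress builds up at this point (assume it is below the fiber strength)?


Force balance: sigma_f * (pi*d^2/4) = tau * (pi*d) * x  ->  sigma_f = 4 * tau * x / d
sigma_f = 4 * 78 * 44.9 / 5.2 = 2694.0 MPa

2694.0 MPa


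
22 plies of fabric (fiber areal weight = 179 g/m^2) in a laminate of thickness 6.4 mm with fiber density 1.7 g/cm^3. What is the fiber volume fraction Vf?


Vf = n * FAW / (rho_f * h * 1000) = 22 * 179 / (1.7 * 6.4 * 1000) = 0.3619

0.3619


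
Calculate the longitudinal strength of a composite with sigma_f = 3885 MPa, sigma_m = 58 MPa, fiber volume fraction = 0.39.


sigma_1 = sigma_f*Vf + sigma_m*(1-Vf) = 3885*0.39 + 58*0.61 = 1550.5 MPa

1550.5 MPa


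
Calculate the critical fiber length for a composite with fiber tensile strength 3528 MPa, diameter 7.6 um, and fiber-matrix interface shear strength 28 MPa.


Lc = sigma_f * d / (2 * tau_i) = 3528 * 7.6 / (2 * 28) = 478.8 um

478.8 um


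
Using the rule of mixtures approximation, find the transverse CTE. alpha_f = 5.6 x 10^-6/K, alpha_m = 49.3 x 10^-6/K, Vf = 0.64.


alpha_2 = alpha_f*Vf + alpha_m*(1-Vf) = 5.6*0.64 + 49.3*0.36 = 21.3 x 10^-6/K

21.3 x 10^-6/K


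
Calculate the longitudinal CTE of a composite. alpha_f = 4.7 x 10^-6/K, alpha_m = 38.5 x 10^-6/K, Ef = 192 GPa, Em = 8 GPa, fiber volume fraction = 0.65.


E1 = Ef*Vf + Em*(1-Vf) = 127.6
alpha_1 = (alpha_f*Ef*Vf + alpha_m*Em*(1-Vf))/E1 = 5.44 x 10^-6/K

5.44 x 10^-6/K


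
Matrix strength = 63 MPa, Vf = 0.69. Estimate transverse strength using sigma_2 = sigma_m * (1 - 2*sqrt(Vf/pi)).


factor = 1 - 2*sqrt(0.69/pi) = 0.0627
sigma_2 = 63 * 0.0627 = 3.95 MPa

3.95 MPa


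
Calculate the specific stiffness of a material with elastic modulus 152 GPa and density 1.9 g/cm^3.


Specific stiffness = E/rho = 152/1.9 = 80.0 GPa/(g/cm^3)

80.0 GPa/(g/cm^3)


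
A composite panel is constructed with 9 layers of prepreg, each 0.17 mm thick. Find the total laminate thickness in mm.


h = n * t_ply = 9 * 0.17 = 1.53 mm

1.53 mm


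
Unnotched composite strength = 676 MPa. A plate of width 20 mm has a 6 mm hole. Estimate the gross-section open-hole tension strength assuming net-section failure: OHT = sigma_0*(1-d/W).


OHT = sigma_0*(1-d/W) = 676*(1-6/20) = 473.2 MPa

473.2 MPa


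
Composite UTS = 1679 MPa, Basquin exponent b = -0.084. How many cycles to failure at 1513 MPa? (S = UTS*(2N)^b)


N = 0.5 * (S/UTS)^(1/b) = 0.5 * (1513/1679)^(1/-0.084) = 1.7267 cycles

1.7267 cycles


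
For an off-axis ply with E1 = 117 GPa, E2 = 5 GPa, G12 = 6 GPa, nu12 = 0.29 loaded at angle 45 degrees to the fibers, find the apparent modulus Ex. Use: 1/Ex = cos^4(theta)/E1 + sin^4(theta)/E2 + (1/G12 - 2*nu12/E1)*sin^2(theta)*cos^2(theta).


cos^4(45) = 0.25, sin^4(45) = 0.25, sin^2(45)*cos^2(45) = 0.25
1/G12 - 2*nu12/E1 = 1/6 - 2*0.29/117 = 0.161709 GPa^-1
1/Ex = 0.25/117 + 0.25/5 + 0.161709*0.25 = 0.0925641 GPa^-1
Ex = 10.8 GPa

10.8 GPa


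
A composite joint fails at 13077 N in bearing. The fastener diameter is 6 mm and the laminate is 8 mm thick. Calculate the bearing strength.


sigma_br = F/(d*h) = 13077/(6*8) = 272.4 MPa

272.4 MPa


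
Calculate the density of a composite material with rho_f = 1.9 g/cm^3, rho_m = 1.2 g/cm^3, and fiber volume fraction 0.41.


rho_c = rho_f*Vf + rho_m*(1-Vf) = 1.9*0.41 + 1.2*0.59 = 1.487 g/cm^3

1.487 g/cm^3


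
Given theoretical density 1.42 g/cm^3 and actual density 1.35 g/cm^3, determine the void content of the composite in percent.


Void% = (rho_theo - rho_actual)/rho_theo * 100 = (1.42 - 1.35)/1.42 * 100 = 4.93%

4.93%


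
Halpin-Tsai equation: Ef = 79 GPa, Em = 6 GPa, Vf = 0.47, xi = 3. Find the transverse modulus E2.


eta = (Ef/Em - 1)/(Ef/Em + xi) = (13.1667 - 1)/(13.1667 + 3) = 0.7526
E2 = Em*(1+xi*eta*Vf)/(1-eta*Vf) = 19.14 GPa

19.14 GPa


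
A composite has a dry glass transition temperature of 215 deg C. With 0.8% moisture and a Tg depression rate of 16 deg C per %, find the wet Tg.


Tg_wet = Tg_dry - k*moisture = 215 - 16*0.8 = 202.2 deg C

202.2 deg C


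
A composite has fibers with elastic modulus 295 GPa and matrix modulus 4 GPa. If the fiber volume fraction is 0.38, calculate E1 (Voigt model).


E1 = Ef*Vf + Em*(1-Vf) = 295*0.38 + 4*0.62 = 114.58 GPa

114.58 GPa


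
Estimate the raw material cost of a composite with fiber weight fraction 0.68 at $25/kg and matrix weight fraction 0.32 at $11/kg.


Cost = cost_f*Wf + cost_m*Wm = 25*0.68 + 11*0.32 = $20.52/kg

$20.52/kg


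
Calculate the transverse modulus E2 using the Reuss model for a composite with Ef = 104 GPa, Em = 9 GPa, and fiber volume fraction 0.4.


1/E2 = Vf/Ef + (1-Vf)/Em = 0.4/104 + 0.6/9
E2 = 14.18 GPa

14.18 GPa


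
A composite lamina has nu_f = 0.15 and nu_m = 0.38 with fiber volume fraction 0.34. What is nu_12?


nu_12 = nu_f*Vf + nu_m*(1-Vf) = 0.15*0.34 + 0.38*0.66 = 0.3018

0.3018


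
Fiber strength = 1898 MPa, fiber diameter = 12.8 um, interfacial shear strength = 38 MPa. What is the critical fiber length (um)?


Lc = sigma_f * d / (2 * tau_i) = 1898 * 12.8 / (2 * 38) = 319.7 um

319.7 um


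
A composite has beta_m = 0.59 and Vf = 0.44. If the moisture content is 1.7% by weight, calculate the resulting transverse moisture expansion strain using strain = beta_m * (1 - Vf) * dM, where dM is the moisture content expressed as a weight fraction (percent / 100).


dM = 1.7/100 = 0.017
strain = beta_m * (1-Vf) * dM = 0.59 * 0.56 * 0.017 = 0.0056168

0.0056168


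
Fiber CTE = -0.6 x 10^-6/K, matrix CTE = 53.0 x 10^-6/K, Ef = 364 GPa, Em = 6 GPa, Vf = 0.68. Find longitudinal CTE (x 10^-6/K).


E1 = Ef*Vf + Em*(1-Vf) = 249.44
alpha_1 = (alpha_f*Ef*Vf + alpha_m*Em*(1-Vf))/E1 = -0.19 x 10^-6/K

-0.19 x 10^-6/K


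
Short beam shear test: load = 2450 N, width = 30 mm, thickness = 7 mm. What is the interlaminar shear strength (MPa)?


ILSS = 3F/(4bh) = 3*2450/(4*30*7) = 8.75 MPa

8.75 MPa


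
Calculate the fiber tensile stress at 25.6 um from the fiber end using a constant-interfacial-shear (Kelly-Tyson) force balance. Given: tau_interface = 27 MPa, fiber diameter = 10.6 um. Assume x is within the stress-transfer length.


Force balance: sigma_f * (pi*d^2/4) = tau * (pi*d) * x  ->  sigma_f = 4 * tau * x / d
sigma_f = 4 * 27 * 25.6 / 10.6 = 260.8 MPa

260.8 MPa


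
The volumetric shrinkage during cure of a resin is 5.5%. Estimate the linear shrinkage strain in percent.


Linear shrinkage ≈ vol_shrink/3 = 5.5/3 = 1.833%

1.833%


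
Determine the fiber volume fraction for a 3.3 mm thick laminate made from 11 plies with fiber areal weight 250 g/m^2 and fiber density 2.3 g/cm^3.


Vf = n * FAW / (rho_f * h * 1000) = 11 * 250 / (2.3 * 3.3 * 1000) = 0.3623

0.3623


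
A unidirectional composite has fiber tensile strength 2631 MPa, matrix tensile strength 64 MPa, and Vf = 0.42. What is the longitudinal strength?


sigma_1 = sigma_f*Vf + sigma_m*(1-Vf) = 2631*0.42 + 64*0.58 = 1142.1 MPa

1142.1 MPa


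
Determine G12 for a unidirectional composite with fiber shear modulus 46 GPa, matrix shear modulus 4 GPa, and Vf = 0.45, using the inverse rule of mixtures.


1/G12 = Vf/Gf + (1-Vf)/Gm = 0.45/46 + 0.55/4
G12 = 6.79 GPa

6.79 GPa


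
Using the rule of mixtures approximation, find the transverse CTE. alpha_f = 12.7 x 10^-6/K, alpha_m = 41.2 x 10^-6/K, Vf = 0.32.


alpha_2 = alpha_f*Vf + alpha_m*(1-Vf) = 12.7*0.32 + 41.2*0.68 = 32.1 x 10^-6/K

32.1 x 10^-6/K


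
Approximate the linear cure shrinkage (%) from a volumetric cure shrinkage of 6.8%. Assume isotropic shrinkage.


Linear shrinkage ≈ vol_shrink/3 = 6.8/3 = 2.267%

2.267%


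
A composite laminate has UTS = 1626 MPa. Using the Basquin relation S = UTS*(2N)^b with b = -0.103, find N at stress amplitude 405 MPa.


N = 0.5 * (S/UTS)^(1/b) = 0.5 * (405/1626)^(1/-0.103) = 362911.1208 cycles

362911.1208 cycles


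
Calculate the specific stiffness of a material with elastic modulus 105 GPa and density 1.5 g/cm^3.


Specific stiffness = E/rho = 105/1.5 = 70.0 GPa/(g/cm^3)

70.0 GPa/(g/cm^3)


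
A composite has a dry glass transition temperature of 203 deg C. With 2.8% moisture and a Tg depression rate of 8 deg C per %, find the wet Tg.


Tg_wet = Tg_dry - k*moisture = 203 - 8*2.8 = 180.6 deg C

180.6 deg C


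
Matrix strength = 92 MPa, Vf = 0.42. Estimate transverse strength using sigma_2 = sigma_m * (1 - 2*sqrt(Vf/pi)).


factor = 1 - 2*sqrt(0.42/pi) = 0.2687
sigma_2 = 92 * 0.2687 = 24.72 MPa

24.72 MPa


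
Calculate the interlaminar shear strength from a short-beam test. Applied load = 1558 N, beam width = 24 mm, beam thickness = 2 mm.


ILSS = 3F/(4bh) = 3*1558/(4*24*2) = 24.34 MPa

24.34 MPa


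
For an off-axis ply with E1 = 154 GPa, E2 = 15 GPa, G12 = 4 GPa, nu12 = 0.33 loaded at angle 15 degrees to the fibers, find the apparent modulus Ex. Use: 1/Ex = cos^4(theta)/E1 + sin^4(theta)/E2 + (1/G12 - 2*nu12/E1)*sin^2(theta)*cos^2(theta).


cos^4(15) = 0.870513, sin^4(15) = 0.004487, sin^2(15)*cos^2(15) = 0.0625
1/G12 - 2*nu12/E1 = 1/4 - 2*0.33/154 = 0.245714 GPa^-1
1/Ex = 0.870513/154 + 0.004487/15 + 0.245714*0.0625 = 0.021309 GPa^-1
Ex = 46.93 GPa

46.93 GPa


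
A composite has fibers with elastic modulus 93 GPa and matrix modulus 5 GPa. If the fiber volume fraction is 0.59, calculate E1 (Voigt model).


E1 = Ef*Vf + Em*(1-Vf) = 93*0.59 + 5*0.41 = 56.92 GPa

56.92 GPa


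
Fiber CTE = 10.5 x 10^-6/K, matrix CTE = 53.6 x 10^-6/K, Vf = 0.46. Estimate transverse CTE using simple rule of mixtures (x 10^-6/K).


alpha_2 = alpha_f*Vf + alpha_m*(1-Vf) = 10.5*0.46 + 53.6*0.54 = 33.8 x 10^-6/K

33.8 x 10^-6/K


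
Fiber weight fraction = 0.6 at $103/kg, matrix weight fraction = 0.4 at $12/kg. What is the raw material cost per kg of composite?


Cost = cost_f*Wf + cost_m*Wm = 103*0.6 + 12*0.4 = $66.6/kg

$66.6/kg


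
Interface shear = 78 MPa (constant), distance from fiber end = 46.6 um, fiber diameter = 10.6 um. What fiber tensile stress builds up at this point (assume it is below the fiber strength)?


Force balance: sigma_f * (pi*d^2/4) = tau * (pi*d) * x  ->  sigma_f = 4 * tau * x / d
sigma_f = 4 * 78 * 46.6 / 10.6 = 1371.6 MPa

1371.6 MPa


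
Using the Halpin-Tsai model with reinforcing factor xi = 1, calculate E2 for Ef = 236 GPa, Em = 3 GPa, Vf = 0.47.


eta = (Ef/Em - 1)/(Ef/Em + xi) = (78.6667 - 1)/(78.6667 + 1) = 0.9749
E2 = Em*(1+xi*eta*Vf)/(1-eta*Vf) = 8.07 GPa

8.07 GPa


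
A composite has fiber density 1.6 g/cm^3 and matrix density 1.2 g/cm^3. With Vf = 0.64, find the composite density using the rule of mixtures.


rho_c = rho_f*Vf + rho_m*(1-Vf) = 1.6*0.64 + 1.2*0.36 = 1.456 g/cm^3

1.456 g/cm^3


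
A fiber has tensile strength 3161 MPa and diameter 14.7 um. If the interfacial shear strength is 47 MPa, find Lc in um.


Lc = sigma_f * d / (2 * tau_i) = 3161 * 14.7 / (2 * 47) = 494.3 um

494.3 um


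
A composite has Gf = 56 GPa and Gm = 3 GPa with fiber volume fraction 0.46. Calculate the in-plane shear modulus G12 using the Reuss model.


1/G12 = Vf/Gf + (1-Vf)/Gm = 0.46/56 + 0.54/3
G12 = 5.31 GPa

5.31 GPa


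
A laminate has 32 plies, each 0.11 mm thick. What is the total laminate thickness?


h = n * t_ply = 32 * 0.11 = 3.52 mm

3.52 mm


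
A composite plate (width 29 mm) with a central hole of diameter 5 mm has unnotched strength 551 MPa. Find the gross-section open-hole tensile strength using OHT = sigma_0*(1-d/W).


OHT = sigma_0*(1-d/W) = 551*(1-5/29) = 456.0 MPa

456.0 MPa


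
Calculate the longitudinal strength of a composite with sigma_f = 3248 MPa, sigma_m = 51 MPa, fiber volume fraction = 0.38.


sigma_1 = sigma_f*Vf + sigma_m*(1-Vf) = 3248*0.38 + 51*0.62 = 1265.9 MPa

1265.9 MPa


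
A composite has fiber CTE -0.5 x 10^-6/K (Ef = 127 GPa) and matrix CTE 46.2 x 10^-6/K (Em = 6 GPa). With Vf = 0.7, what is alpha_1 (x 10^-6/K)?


E1 = Ef*Vf + Em*(1-Vf) = 90.7
alpha_1 = (alpha_f*Ef*Vf + alpha_m*Em*(1-Vf))/E1 = 0.43 x 10^-6/K

0.43 x 10^-6/K


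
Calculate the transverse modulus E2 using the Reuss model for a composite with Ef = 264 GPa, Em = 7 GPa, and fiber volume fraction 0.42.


1/E2 = Vf/Ef + (1-Vf)/Em = 0.42/264 + 0.58/7
E2 = 11.84 GPa

11.84 GPa


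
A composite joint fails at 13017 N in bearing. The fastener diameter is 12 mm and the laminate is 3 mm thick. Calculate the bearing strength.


sigma_br = F/(d*h) = 13017/(12*3) = 361.6 MPa

361.6 MPa


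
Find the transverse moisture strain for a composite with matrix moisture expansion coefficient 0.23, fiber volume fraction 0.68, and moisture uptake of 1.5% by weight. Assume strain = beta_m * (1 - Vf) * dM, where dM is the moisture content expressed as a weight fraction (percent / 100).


dM = 1.5/100 = 0.015
strain = beta_m * (1-Vf) * dM = 0.23 * 0.32 * 0.015 = 0.001104

0.001104


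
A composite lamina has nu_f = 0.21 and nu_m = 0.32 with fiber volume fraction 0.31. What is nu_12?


nu_12 = nu_f*Vf + nu_m*(1-Vf) = 0.21*0.31 + 0.32*0.69 = 0.2859

0.2859


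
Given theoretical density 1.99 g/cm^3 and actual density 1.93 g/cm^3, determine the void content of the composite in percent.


Void% = (rho_theo - rho_actual)/rho_theo * 100 = (1.99 - 1.93)/1.99 * 100 = 3.02%

3.02%


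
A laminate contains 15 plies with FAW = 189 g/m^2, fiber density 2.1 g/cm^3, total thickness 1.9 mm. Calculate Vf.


Vf = n * FAW / (rho_f * h * 1000) = 15 * 189 / (2.1 * 1.9 * 1000) = 0.7105

0.7105


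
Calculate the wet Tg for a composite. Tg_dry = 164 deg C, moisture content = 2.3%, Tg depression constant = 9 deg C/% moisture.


Tg_wet = Tg_dry - k*moisture = 164 - 9*2.3 = 143.3 deg C

143.3 deg C


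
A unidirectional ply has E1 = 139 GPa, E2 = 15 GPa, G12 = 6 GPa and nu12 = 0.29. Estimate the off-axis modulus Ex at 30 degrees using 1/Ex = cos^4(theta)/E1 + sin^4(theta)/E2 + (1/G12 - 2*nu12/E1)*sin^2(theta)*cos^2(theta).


cos^4(30) = 0.5625, sin^4(30) = 0.0625, sin^2(30)*cos^2(30) = 0.1875
1/G12 - 2*nu12/E1 = 1/6 - 2*0.29/139 = 0.162494 GPa^-1
1/Ex = 0.5625/139 + 0.0625/15 + 0.162494*0.1875 = 0.0386811 GPa^-1
Ex = 25.85 GPa

25.85 GPa


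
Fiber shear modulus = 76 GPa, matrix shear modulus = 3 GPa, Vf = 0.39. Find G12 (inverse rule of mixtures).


1/G12 = Vf/Gf + (1-Vf)/Gm = 0.39/76 + 0.61/3
G12 = 4.8 GPa

4.8 GPa


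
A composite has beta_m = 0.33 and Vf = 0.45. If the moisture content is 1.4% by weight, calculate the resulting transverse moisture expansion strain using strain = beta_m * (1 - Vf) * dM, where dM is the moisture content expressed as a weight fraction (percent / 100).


dM = 1.4/100 = 0.014
strain = beta_m * (1-Vf) * dM = 0.33 * 0.55 * 0.014 = 0.002541

0.002541


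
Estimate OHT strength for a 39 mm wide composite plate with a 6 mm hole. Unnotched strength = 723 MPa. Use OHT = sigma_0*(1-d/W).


OHT = sigma_0*(1-d/W) = 723*(1-6/39) = 611.8 MPa

611.8 MPa


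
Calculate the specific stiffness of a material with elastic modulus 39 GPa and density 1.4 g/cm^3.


Specific stiffness = E/rho = 39/1.4 = 27.9 GPa/(g/cm^3)

27.9 GPa/(g/cm^3)


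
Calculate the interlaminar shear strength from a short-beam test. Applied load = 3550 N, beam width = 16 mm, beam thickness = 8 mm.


ILSS = 3F/(4bh) = 3*3550/(4*16*8) = 20.8 MPa

20.8 MPa


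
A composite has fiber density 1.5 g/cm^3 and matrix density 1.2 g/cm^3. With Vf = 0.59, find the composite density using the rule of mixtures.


rho_c = rho_f*Vf + rho_m*(1-Vf) = 1.5*0.59 + 1.2*0.41 = 1.377 g/cm^3

1.377 g/cm^3


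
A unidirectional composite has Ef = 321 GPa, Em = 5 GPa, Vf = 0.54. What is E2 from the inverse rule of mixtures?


1/E2 = Vf/Ef + (1-Vf)/Em = 0.54/321 + 0.46/5
E2 = 10.67 GPa

10.67 GPa


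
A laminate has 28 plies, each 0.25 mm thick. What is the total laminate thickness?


h = n * t_ply = 28 * 0.25 = 7.0 mm

7.0 mm


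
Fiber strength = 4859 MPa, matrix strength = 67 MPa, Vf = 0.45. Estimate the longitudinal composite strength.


sigma_1 = sigma_f*Vf + sigma_m*(1-Vf) = 4859*0.45 + 67*0.55 = 2223.4 MPa

2223.4 MPa


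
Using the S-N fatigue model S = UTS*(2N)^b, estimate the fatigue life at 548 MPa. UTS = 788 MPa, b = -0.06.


N = 0.5 * (S/UTS)^(1/b) = 0.5 * (548/788)^(1/-0.06) = 212.8454 cycles

212.8454 cycles


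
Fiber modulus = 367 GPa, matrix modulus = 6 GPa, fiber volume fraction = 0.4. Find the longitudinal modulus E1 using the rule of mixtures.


E1 = Ef*Vf + Em*(1-Vf) = 367*0.4 + 6*0.6 = 150.4 GPa

150.4 GPa


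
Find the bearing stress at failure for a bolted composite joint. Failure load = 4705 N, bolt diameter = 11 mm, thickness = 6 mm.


sigma_br = F/(d*h) = 4705/(11*6) = 71.3 MPa

71.3 MPa


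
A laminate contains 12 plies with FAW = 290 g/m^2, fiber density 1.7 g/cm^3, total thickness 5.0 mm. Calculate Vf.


Vf = n * FAW / (rho_f * h * 1000) = 12 * 290 / (1.7 * 5.0 * 1000) = 0.4094

0.4094


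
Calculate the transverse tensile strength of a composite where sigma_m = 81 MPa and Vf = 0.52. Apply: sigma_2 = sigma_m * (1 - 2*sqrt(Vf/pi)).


factor = 1 - 2*sqrt(0.52/pi) = 0.1863
sigma_2 = 81 * 0.1863 = 15.09 MPa

15.09 MPa


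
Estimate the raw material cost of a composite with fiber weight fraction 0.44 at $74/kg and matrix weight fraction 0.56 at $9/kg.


Cost = cost_f*Wf + cost_m*Wm = 74*0.44 + 9*0.56 = $37.6/kg

$37.6/kg


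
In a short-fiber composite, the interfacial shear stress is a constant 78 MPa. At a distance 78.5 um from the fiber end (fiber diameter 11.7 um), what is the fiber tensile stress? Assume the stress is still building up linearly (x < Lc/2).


Force balance: sigma_f * (pi*d^2/4) = tau * (pi*d) * x  ->  sigma_f = 4 * tau * x / d
sigma_f = 4 * 78 * 78.5 / 11.7 = 2093.3 MPa

2093.3 MPa


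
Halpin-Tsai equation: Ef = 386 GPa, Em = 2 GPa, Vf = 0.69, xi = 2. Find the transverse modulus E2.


eta = (Ef/Em - 1)/(Ef/Em + xi) = (193.0 - 1)/(193.0 + 2) = 0.9846
E2 = Em*(1+xi*eta*Vf)/(1-eta*Vf) = 14.71 GPa

14.71 GPa


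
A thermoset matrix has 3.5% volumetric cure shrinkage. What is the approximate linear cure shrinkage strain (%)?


Linear shrinkage ≈ vol_shrink/3 = 3.5/3 = 1.167%

1.167%


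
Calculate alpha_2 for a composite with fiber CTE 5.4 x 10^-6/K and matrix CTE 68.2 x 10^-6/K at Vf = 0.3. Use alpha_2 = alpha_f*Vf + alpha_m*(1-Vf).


alpha_2 = alpha_f*Vf + alpha_m*(1-Vf) = 5.4*0.3 + 68.2*0.7 = 49.4 x 10^-6/K

49.4 x 10^-6/K


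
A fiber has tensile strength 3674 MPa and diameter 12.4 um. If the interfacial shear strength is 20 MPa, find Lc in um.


Lc = sigma_f * d / (2 * tau_i) = 3674 * 12.4 / (2 * 20) = 1138.9 um

1138.9 um


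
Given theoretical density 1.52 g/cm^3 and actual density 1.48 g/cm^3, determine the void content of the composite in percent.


Void% = (rho_theo - rho_actual)/rho_theo * 100 = (1.52 - 1.48)/1.52 * 100 = 2.63%

2.63%


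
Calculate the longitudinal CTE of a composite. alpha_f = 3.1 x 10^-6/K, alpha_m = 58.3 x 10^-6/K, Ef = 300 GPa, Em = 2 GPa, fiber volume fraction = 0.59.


E1 = Ef*Vf + Em*(1-Vf) = 177.82
alpha_1 = (alpha_f*Ef*Vf + alpha_m*Em*(1-Vf))/E1 = 3.35 x 10^-6/K

3.35 x 10^-6/K


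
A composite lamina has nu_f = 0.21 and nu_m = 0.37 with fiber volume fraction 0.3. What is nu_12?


nu_12 = nu_f*Vf + nu_m*(1-Vf) = 0.21*0.3 + 0.37*0.7 = 0.322

0.322


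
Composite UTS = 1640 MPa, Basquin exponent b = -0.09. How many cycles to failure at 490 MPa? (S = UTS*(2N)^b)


N = 0.5 * (S/UTS)^(1/b) = 0.5 * (490/1640)^(1/-0.09) = 337590.0586 cycles

337590.0586 cycles


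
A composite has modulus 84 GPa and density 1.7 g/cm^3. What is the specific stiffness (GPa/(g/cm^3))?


Specific stiffness = E/rho = 84/1.7 = 49.4 GPa/(g/cm^3)

49.4 GPa/(g/cm^3)


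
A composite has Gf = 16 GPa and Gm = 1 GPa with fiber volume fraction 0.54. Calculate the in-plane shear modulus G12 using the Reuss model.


1/G12 = Vf/Gf + (1-Vf)/Gm = 0.54/16 + 0.46/1
G12 = 2.03 GPa

2.03 GPa


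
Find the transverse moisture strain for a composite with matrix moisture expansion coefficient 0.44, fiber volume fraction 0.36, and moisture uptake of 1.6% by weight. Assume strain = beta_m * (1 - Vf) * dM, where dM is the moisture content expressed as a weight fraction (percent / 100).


dM = 1.6/100 = 0.016
strain = beta_m * (1-Vf) * dM = 0.44 * 0.64 * 0.016 = 0.0045056

0.0045056


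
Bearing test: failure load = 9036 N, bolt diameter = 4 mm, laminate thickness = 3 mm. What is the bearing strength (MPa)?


sigma_br = F/(d*h) = 9036/(4*3) = 753.0 MPa

753.0 MPa


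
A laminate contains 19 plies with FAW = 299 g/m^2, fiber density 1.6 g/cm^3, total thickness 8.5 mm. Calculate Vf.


Vf = n * FAW / (rho_f * h * 1000) = 19 * 299 / (1.6 * 8.5 * 1000) = 0.4177

0.4177


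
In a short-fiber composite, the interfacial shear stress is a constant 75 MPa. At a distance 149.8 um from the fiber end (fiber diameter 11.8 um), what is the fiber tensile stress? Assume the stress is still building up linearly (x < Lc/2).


Force balance: sigma_f * (pi*d^2/4) = tau * (pi*d) * x  ->  sigma_f = 4 * tau * x / d
sigma_f = 4 * 75 * 149.8 / 11.8 = 3808.5 MPa

3808.5 MPa


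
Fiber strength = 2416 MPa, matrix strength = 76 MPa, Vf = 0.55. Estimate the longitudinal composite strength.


sigma_1 = sigma_f*Vf + sigma_m*(1-Vf) = 2416*0.55 + 76*0.45 = 1363.0 MPa

1363.0 MPa


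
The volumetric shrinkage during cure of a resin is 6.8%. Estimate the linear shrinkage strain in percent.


Linear shrinkage ≈ vol_shrink/3 = 6.8/3 = 2.267%

2.267%


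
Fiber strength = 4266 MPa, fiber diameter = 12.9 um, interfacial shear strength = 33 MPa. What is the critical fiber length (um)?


Lc = sigma_f * d / (2 * tau_i) = 4266 * 12.9 / (2 * 33) = 833.8 um

833.8 um


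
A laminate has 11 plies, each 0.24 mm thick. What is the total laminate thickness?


h = n * t_ply = 11 * 0.24 = 2.64 mm

2.64 mm


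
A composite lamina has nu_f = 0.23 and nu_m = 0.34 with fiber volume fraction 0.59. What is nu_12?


nu_12 = nu_f*Vf + nu_m*(1-Vf) = 0.23*0.59 + 0.34*0.41 = 0.2751

0.2751


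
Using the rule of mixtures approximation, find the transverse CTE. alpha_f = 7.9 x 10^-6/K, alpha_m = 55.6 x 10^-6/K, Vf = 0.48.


alpha_2 = alpha_f*Vf + alpha_m*(1-Vf) = 7.9*0.48 + 55.6*0.52 = 32.7 x 10^-6/K

32.7 x 10^-6/K


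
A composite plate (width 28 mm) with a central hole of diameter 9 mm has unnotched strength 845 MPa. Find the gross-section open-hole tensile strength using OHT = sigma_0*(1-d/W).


OHT = sigma_0*(1-d/W) = 845*(1-9/28) = 573.4 MPa

573.4 MPa


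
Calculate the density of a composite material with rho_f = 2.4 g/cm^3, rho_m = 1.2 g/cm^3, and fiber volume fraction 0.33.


rho_c = rho_f*Vf + rho_m*(1-Vf) = 2.4*0.33 + 1.2*0.67 = 1.596 g/cm^3

1.596 g/cm^3
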